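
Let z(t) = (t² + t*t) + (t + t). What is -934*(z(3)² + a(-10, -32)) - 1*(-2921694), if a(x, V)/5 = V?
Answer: 2533150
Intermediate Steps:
a(x, V) = 5*V
z(t) = 2*t + 2*t² (z(t) = (t² + t²) + 2*t = 2*t² + 2*t = 2*t + 2*t²)
-934*(z(3)² + a(-10, -32)) - 1*(-2921694) = -934*((2*3*(1 + 3))² + 5*(-32)) - 1*(-2921694) = -934*((2*3*4)² - 160) + 2921694 = -934*(24² - 160) + 2921694 = -934*(576 - 160) + 2921694 = -934*416 + 2921694 = -388544 + 2921694 = 2533150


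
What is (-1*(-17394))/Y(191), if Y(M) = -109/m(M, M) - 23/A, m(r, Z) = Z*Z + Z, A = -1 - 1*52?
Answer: 33807256704/837679 ≈ 40358.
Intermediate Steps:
A = -53 (A = -1 - 52 = -53)
m(r, Z) = Z + Z² (m(r, Z) = Z² + Z = Z + Z²)
Y(M) = 23/53 - 109/(M*(1 + M)) (Y(M) = -109*1/(M*(1 + M)) - 23/(-53) = -109/(M*(1 + M)) - 23*(-1/53) = -109/(M*(1 + M)) + 23/53 = 23/53 - 109/(M*(1 + M)))
(-1*(-17394))/Y(191) = (-1*(-17394))/(((1/53)*(-5777 + 23*191*(1 + 191))/(191*(1 + 191)))) = 17394/(((1/53)*(1/191)*(-5777 + 23*191*192)/192)) = 17394/(((1/53)*(1/191)*(1/192)*(-5777 + 843456))) = 17394/(((1/53)*(1/191)*(1/192)*837679)) = 17394/(837679/1943616) = 17394*(1943616/837679) = 33807256704/837679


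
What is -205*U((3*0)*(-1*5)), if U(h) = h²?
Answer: 0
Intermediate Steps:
-205*U((3*0)*(-1*5)) = -205*((3*0)*(-1*5))² = -205*(0*(-5))² = -205*0² = -205*0 = 0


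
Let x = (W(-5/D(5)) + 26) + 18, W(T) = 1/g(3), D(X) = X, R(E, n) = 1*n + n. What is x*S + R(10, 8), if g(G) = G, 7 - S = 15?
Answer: -1016/3 ≈ -338.67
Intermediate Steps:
R(E, n) = 2*n (R(E, n) = n + n = 2*n)
S = -8 (S = 7 - 1*15 = 7 - 15 = -8)
W(T) = ⅓ (W(T) = 1/3 = ⅓)
x = 133/3 (x = (⅓ + 26) + 18 = 79/3 + 18 = 133/3 ≈ 44.333)
x*S + R(10, 8) = (133/3)*(-8) + 2*8 = -1064/3 + 16 = -1016/3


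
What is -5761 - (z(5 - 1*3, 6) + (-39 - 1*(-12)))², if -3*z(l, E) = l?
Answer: -58738/9 ≈ -6526.4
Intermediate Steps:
z(l, E) = -l/3
-5761 - (z(5 - 1*3, 6) + (-39 - 1*(-12)))² = -5761 - (-(5 - 1*3)/3 + (-39 - 1*(-12)))² = -5761 - (-(5 - 3)/3 + (-39 + 12))² = -5761 - (-⅓*2 - 27)² = -5761 - (-⅔ - 27)² = -5761 - (-83/3)² = -5761 - 1*6889/9 = -5761 - 6889/9 = -58738/9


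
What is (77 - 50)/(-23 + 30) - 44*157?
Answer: -48329/7 ≈ -6904.1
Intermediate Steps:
(77 - 50)/(-23 + 30) - 44*157 = 27/7 - 6908 = -48329/7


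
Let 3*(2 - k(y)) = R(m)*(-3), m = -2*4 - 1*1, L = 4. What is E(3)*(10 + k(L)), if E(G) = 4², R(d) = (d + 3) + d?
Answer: -48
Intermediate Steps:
m = -9 (m = -8 - 1 = -9)
R(d) = 3 + 2*d (R(d) = (3 + d) + d = 3 + 2*d)
E(G) = 16
k(y) = -13 (k(y) = 2 - (3 + 2*(-9))*(-3)/3 = 2 - (3 - 18)*(-3)/3 = 2 - (-5)*(-3) = 2 - ⅓*45 = 2 - 15 = -13)
E(3)*(10 + k(L)) = 16*(10 - 13) = 16*(-3) = -48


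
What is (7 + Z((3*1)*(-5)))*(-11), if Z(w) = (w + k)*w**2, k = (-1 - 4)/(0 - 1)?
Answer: 24673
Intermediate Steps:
k = 5 (k = -5/(-1) = -5*(-1) = 5)
Z(w) = w**2*(5 + w) (Z(w) = (w + 5)*w**2 = (5 + w)*w**2 = w**2*(5 + w))
(7 + Z((3*1)*(-5)))*(-11) = (7 + ((3*1)*(-5))**2*(5 + (3*1)*(-5)))*(-11) = (7 + (3*(-5))**2*(5 + 3*(-5)))*(-11) = (7 + (-15)**2*(5 - 15))*(-11) = (7 + 225*(-10))*(-11) = (7 - 2250)*(-11) = -2243*(-11) = 24673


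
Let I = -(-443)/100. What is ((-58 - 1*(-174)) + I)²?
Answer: 145033849/10000 ≈ 14503.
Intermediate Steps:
I = 443/100 (I = -(-443)/100 = -1*(-443/100) = 443/100 ≈ 4.4300)
((-58 - 1*(-174)) + I)² = ((-58 - 1*(-174)) + 443/100)² = ((-58 + 174) + 443/100)² = (116 + 443/100)² = (12043/100)² = 145033849/10000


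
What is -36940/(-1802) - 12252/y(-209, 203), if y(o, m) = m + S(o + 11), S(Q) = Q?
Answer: -10946702/4505 ≈ -2429.9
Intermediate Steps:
y(o, m) = 11 + m + o (y(o, m) = m + (o + 11) = m + (11 + o) = 11 + m + o)
-36940/(-1802) - 12252/y(-209, 203) = -36940/(-1802) - 12252/(11 + 203 - 209) = -36940*(-1/1802) - 12252/5 = 18470/901 - 12252*⅕ = 18470/901 - 12252/5 = -10946702/4505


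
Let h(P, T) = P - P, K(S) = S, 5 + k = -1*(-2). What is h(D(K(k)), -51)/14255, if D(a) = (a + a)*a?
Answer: 0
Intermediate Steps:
k = -3 (k = -5 - 1*(-2) = -5 + 2 = -3)
D(a) = 2*a**2 (D(a) = (2*a)*a = 2*a**2)
h(P, T) = 0
h(D(K(k)), -51)/14255 = 0/14255 = 0*(1/14255) = 0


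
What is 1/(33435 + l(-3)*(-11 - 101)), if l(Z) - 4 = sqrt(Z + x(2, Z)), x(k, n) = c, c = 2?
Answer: 32987/1088154713 + 112*I/1088154713 ≈ 3.0315e-5 + 1.0293e-7*I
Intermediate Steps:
x(k, n) = 2
l(Z) = 4 + sqrt(2 + Z) (l(Z) = 4 + sqrt(Z + 2) = 4 + sqrt(2 + Z))
1/(33435 + l(-3)*(-11 - 101)) = 1/(33435 + (4 + sqrt(2 - 3))*(-11 - 101)) = 1/(33435 + (4 + sqrt(-1))*(-112)) = 1/(33435 + (4 + I)*(-112)) = 1/(33435 + (-448 - 112*I)) = 1/(32987 - 112*I) = (32987 + 112*I)/1088154713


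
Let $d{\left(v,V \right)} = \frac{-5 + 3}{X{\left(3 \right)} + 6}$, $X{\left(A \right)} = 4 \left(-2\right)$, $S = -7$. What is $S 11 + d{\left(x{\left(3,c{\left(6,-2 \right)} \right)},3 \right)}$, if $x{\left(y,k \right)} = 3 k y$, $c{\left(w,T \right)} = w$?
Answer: $-76$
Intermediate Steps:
$X{\left(A \right)} = -8$
$x{\left(y,k \right)} = 3 k y$
$d{\left(v,V \right)} = 1$ ($d{\left(v,V \right)} = \frac{-5 + 3}{-8 + 6} = - \frac{2}{-2} = \left(-2\right) \left(- \frac{1}{2}\right) = 1$)
$S 11 + d{\left(x{\left(3,c{\left(6,-2 \right)} \right)},3 \right)} = \left(-7\right) 11 + 1 = -77 + 1 = -76$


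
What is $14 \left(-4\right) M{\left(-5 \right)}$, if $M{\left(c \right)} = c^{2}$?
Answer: $-1400$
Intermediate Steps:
$14 \left(-4\right) M{\left(-5 \right)} = 14 \left(-4\right) \left(-5\right)^{2} = \left(-56\right) 25 = -1400$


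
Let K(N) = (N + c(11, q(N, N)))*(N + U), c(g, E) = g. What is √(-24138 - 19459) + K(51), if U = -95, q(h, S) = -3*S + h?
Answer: -2728 + I*√43597 ≈ -2728.0 + 208.8*I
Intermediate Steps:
q(h, S) = h - 3*S
K(N) = (-95 + N)*(11 + N) (K(N) = (N + 11)*(N - 95) = (11 + N)*(-95 + N) = (-95 + N)*(11 + N))
√(-24138 - 19459) + K(51) = √(-24138 - 19459) + (-1045 + 51² - 84*51) = √(-43597) + (-1045 + 2601 - 4284) = I*√43597 - 2728 = -2728 + I*√43597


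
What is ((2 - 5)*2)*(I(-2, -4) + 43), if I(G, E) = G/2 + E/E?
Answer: -258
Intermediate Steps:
I(G, E) = 1 + G/2 (I(G, E) = G*(1/2) + 1 = G/2 + 1 = 1 + G/2)
((2 - 5)*2)*(I(-2, -4) + 43) = ((2 - 5)*2)*((1 + (1/2)*(-2)) + 43) = (-3*2)*((1 - 1) + 43) = -6*(0 + 43) = -6*43 = -258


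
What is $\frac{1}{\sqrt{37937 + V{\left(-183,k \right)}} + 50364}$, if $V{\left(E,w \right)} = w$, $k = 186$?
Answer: $\frac{50364}{2536494373} - \frac{\sqrt{38123}}{2536494373} \approx 1.9779 \cdot 10^{-5}$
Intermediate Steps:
$\frac{1}{\sqrt{37937 + V{\left(-183,k \right)}} + 50364} = \frac{1}{\sqrt{37937 + 186} + 50364} = \frac{1}{\sqrt{38123} + 50364} = \frac{1}{50364 + \sqrt{38123}}$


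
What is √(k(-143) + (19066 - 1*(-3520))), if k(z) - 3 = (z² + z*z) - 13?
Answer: √63474 ≈ 251.94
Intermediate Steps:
k(z) = -10 + 2*z² (k(z) = 3 + ((z² + z*z) - 13) = 3 + ((z² + z²) - 13) = 3 + (2*z² - 13) = 3 + (-13 + 2*z²) = -10 + 2*z²)
√(k(-143) + (19066 - 1*(-3520))) = √((-10 + 2*(-143)²) + (19066 - 1*(-3520))) = √((-10 + 2*20449) + (19066 + 3520)) = √((-10 + 40898) + 22586) = √(40888 + 22586) = √63474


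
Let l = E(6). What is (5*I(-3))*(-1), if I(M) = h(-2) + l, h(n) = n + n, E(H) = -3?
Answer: 35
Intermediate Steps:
h(n) = 2*n
l = -3
I(M) = -7 (I(M) = 2*(-2) - 3 = -4 - 3 = -7)
(5*I(-3))*(-1) = (5*(-7))*(-1) = -35*(-1) = 35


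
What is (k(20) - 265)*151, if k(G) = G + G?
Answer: -33975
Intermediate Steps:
k(G) = 2*G
(k(20) - 265)*151 = (2*20 - 265)*151 = (40 - 265)*151 = -225*151 = -33975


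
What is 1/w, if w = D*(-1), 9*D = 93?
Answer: -3/31 ≈ -0.096774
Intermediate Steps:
D = 31/3 (D = (1/9)*93 = 31/3 ≈ 10.333)
w = -31/3 (w = (31/3)*(-1) = -31/3 ≈ -10.333)
1/w = 1/(-31/3) = -3/31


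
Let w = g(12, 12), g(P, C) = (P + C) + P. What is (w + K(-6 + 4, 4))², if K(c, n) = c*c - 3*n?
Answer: 784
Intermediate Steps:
g(P, C) = C + 2*P (g(P, C) = (C + P) + P = C + 2*P)
K(c, n) = c² - 3*n
w = 36 (w = 12 + 2*12 = 12 + 24 = 36)
(w + K(-6 + 4, 4))² = (36 + ((-6 + 4)² - 3*4))² = (36 + ((-2)² - 12))² = (36 + (4 - 12))² = (36 - 8)² = 28² = 784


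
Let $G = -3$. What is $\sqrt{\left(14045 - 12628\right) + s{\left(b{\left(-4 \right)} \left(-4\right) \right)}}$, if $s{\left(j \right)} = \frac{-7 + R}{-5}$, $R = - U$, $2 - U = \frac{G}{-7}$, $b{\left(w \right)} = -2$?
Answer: $\frac{\sqrt{69517}}{7} \approx 37.666$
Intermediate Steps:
$U = \frac{11}{7}$ ($U = 2 - - \frac{3}{-7} = 2 - \left(-3\right) \left(- \frac{1}{7}\right) = 2 - \frac{3}{7} = \frac{11}{7} \approx 1.5714$)
$R = - \frac{11}{7}$ ($R = \left(-1\right) \frac{11}{7} = - \frac{11}{7} \approx -1.5714$)
$s{\left(j \right)} = \frac{12}{7}$ ($s{\left(j \right)} = \frac{-7 - \frac{11}{7}}{-5} = \left(- \frac{1}{5}\right) \left(- \frac{60}{7}\right) = \frac{12}{7}$)
$\sqrt{\left(14045 - 12628\right) + s{\left(b{\left(-4 \right)} \left(-4\right) \right)}} = \sqrt{\left(14045 - 12628\right) + \frac{12}{7}} = \sqrt{1417 + \frac{12}{7}} = \sqrt{\frac{9931}{7}} = \frac{\sqrt{69517}}{7}$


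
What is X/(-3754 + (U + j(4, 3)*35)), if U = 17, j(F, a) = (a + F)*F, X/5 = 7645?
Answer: -38225/2757 ≈ -13.865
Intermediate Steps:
X = 38225 (X = 5*7645 = 38225)
j(F, a) = F*(F + a) (j(F, a) = (F + a)*F = F*(F + a))
X/(-3754 + (U + j(4, 3)*35)) = 38225/(-3754 + (17 + (4*(4 + 3))*35)) = 38225/(-3754 + (17 + (4*7)*35)) = 38225/(-3754 + (17 + 28*35)) = 38225/(-3754 + (17 + 980)) = 38225/(-3754 + 997) = 38225/(-2757) = 38225*(-1/2757) = -38225/2757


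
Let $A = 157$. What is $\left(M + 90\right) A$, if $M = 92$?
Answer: $28574$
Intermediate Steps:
$\left(M + 90\right) A = \left(92 + 90\right) 157 = 182 \cdot 157 = 28574$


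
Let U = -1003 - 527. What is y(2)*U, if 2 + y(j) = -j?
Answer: 6120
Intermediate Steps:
U = -1530
y(j) = -2 - j
y(2)*U = (-2 - 1*2)*(-1530) = (-2 - 2)*(-1530) = -4*(-1530) = 6120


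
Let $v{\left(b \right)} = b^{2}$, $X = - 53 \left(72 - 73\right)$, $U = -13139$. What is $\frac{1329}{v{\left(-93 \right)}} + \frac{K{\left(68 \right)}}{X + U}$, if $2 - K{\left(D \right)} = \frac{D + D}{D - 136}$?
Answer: $\frac{964261}{6287823} \approx 0.15335$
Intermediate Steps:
$K{\left(D \right)} = 2 - \frac{2 D}{-136 + D}$ ($K{\left(D \right)} = 2 - \frac{D + D}{D - 136} = 2 - \frac{2 D}{-136 + D}$)
$X = 53$ ($X = \left(-53\right) \left(-1\right) = 53$)
$\frac{1329}{v{\left(-93 \right)}} + \frac{K{\left(68 \right)}}{X + U} = \frac{1329}{\left(-93\right)^{2}} + \frac{\left(-272\right) \frac{1}{-136 + 68}}{53 - 13139} = \frac{1329}{8649} + \frac{\left(-272\right) \frac{1}{-68}}{-13086} = 1329 \cdot \frac{1}{8649} + \left(-272\right) \left(- \frac{1}{68}\right) \left(- \frac{1}{13086}\right) = \frac{443}{2883} + 4 \left(- \frac{1}{13086}\right) = \frac{443}{2883} - \frac{2}{6543} = \frac{964261}{6287823}$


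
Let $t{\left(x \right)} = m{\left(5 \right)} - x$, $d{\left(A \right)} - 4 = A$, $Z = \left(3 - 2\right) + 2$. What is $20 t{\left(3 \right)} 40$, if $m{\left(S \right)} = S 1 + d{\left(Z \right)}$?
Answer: $7200$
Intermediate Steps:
$Z = 3$ ($Z = 1 + 2 = 3$)
$d{\left(A \right)} = 4 + A$
$m{\left(S \right)} = 7 + S$ ($m{\left(S \right)} = S 1 + \left(4 + 3\right) = S + 7 = 7 + S$)
$t{\left(x \right)} = 12 - x$ ($t{\left(x \right)} = \left(7 + 5\right) - x = 12 - x$)
$20 t{\left(3 \right)} 40 = 20 \left(12 - 3\right) 40 = 20 \cdot 9 \cdot 40 = 180 \cdot 40 = 7200$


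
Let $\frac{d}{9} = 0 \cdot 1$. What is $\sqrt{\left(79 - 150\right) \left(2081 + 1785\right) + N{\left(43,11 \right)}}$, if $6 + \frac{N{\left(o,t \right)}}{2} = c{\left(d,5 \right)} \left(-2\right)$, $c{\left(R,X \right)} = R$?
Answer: $7 i \sqrt{5602} \approx 523.93 i$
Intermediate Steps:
$d = 0$ ($d = 9 \cdot 0 \cdot 1 = 9 \cdot 0 = 0$)
$N{\left(o,t \right)} = -12$ ($N{\left(o,t \right)} = -12 + 2 \cdot 0 \left(-2\right) = -12 + 2 \cdot 0 = -12 + 0 = -12$)
$\sqrt{\left(79 - 150\right) \left(2081 + 1785\right) + N{\left(43,11 \right)}} = \sqrt{\left(79 - 150\right) \left(2081 + 1785\right) - 12} = \sqrt{\left(-71\right) 3866 - 12} = \sqrt{-274486 - 12} = \sqrt{-274498} = 7 i \sqrt{5602}$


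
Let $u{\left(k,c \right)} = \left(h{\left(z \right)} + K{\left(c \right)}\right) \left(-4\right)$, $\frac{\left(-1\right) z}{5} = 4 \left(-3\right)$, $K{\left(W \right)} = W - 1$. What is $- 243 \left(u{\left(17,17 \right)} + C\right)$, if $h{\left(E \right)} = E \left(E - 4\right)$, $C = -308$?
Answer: $3356316$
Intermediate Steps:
$K{\left(W \right)} = -1 + W$
$z = 60$ ($z = - 5 \cdot 4 \left(-3\right) = \left(-5\right) \left(-12\right) = 60$)
$h{\left(E \right)} = E \left(-4 + E\right)$
$u{\left(k,c \right)} = -13436 - 4 c$ ($u{\left(k,c \right)} = \left(60 \left(-4 + 60\right) + \left(-1 + c\right)\right) \left(-4\right) = \left(60 \cdot 56 + \left(-1 + c\right)\right) \left(-4\right) = \left(3360 + \left(-1 + c\right)\right) \left(-4\right) = \left(3359 + c\right) \left(-4\right) = -13436 - 4 c$)
$- 243 \left(u{\left(17,17 \right)} + C\right) = - 243 \left(\left(-13436 - 68\right) - 308\right) = - 243 \left(-13504 - 308\right) = \left(-243\right) \left(-13812\right) = 3356316$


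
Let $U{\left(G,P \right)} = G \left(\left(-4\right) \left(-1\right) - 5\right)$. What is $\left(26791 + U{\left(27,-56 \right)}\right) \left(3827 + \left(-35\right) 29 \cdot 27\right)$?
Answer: $-631041592$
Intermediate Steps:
$U{\left(G,P \right)} = - G$ ($U{\left(G,P \right)} = G \left(4 - 5\right) = G \left(-1\right) = - G$)
$\left(26791 + U{\left(27,-56 \right)}\right) \left(3827 + \left(-35\right) 29 \cdot 27\right) = \left(26791 - 27\right) \left(3827 + \left(-35\right) 29 \cdot 27\right) = \left(26791 - 27\right) \left(3827 - 27405\right) = 26764 \left(3827 - 27405\right) = 26764 \left(-23578\right) = -631041592$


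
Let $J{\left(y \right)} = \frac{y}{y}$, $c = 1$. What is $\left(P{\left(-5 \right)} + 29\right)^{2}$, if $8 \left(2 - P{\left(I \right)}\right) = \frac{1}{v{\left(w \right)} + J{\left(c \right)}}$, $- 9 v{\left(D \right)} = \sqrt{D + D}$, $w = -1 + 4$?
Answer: $\frac{38105983}{40000} - \frac{18519 \sqrt{6}}{20000} \approx 950.38$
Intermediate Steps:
$w = 3$
$J{\left(y \right)} = 1$
$v{\left(D \right)} = - \frac{\sqrt{2} \sqrt{D}}{9}$ ($v{\left(D \right)} = - \frac{\sqrt{D + D}}{9} = - \frac{\sqrt{2 D}}{9} = - \frac{\sqrt{2} \sqrt{D}}{9}$)
$P{\left(I \right)} = 2 - \frac{1}{8 \left(1 - \frac{\sqrt{6}}{9}\right)}$ ($P{\left(I \right)} = 2 - \frac{1}{8 \left(- \frac{\sqrt{2} \sqrt{3}}{9} + 1\right)} = 2 - \frac{1}{8 \left(- \frac{\sqrt{6}}{9} + 1\right)} = 2 - \frac{1}{8 \left(1 - \frac{\sqrt{6}}{9}\right)}$)
$\left(P{\left(-5 \right)} + 29\right)^{2} = \left(\left(\frac{373}{200} - \frac{3 \sqrt{6}}{200}\right) + 29\right)^{2} = \left(\frac{6173}{200} - \frac{3 \sqrt{6}}{200}\right)^{2}$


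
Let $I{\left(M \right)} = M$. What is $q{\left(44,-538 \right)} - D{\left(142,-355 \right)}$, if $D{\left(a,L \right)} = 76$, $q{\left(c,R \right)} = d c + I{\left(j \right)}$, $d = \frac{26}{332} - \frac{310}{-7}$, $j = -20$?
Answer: $\frac{1078346}{581} \approx 1856.0$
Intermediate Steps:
$d = \frac{51551}{1162}$ ($d = 26 \cdot \frac{1}{332} - - \frac{310}{7} = \frac{13}{166} + \frac{310}{7} = \frac{51551}{1162} \approx 44.364$)
$q{\left(c,R \right)} = -20 + \frac{51551 c}{1162}$ ($q{\left(c,R \right)} = \frac{51551 c}{1162} - 20 = -20 + \frac{51551 c}{1162}$)
$q{\left(44,-538 \right)} - D{\left(142,-355 \right)} = \left(-20 + \frac{51551}{1162} \cdot 44\right) - 76 = \left(-20 + \frac{1134122}{581}\right) - 76 = \frac{1122502}{581} - 76 = \frac{1078346}{581}$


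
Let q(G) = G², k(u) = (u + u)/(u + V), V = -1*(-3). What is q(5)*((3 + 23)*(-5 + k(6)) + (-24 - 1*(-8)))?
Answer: -8350/3 ≈ -2783.3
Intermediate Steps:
V = 3
k(u) = 2*u/(3 + u) (k(u) = (u + u)/(u + 3) = (2*u)/(3 + u) = 2*u/(3 + u))
q(5)*((3 + 23)*(-5 + k(6)) + (-24 - 1*(-8))) = 5²*((3 + 23)*(-5 + 2*6/(3 + 6)) + (-24 - 1*(-8))) = 25*(26*(-5 + 2*6/9) + (-24 + 8)) = 25*(26*(-5 + 2*6*(⅑)) - 16) = 25*(26*(-5 + 4/3) - 16) = 25*(26*(-11/3) - 16) = 25*(-286/3 - 16) = 25*(-334/3) = -8350/3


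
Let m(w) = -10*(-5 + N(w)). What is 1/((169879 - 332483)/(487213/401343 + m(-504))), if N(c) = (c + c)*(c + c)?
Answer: 313683168089/5019998244 ≈ 62.487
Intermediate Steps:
N(c) = 4*c**2 (N(c) = (2*c)*(2*c) = 4*c**2)
m(w) = 50 - 40*w**2 (m(w) = -10*(-5 + 4*w**2) = 50 - 40*w**2)
1/((169879 - 332483)/(487213/401343 + m(-504))) = 1/((169879 - 332483)/(487213/401343 + (50 - 40*(-504)**2))) = 1/(-162604/(487213*(1/401343) + (50 - 40*254016))) = 1/(-162604/(487213/401343 + (50 - 10160640))) = 1/(-162604/(487213/401343 - 10160590)) = 1/(-162604/(-4077881185157/401343)) = 1/(-162604*(-401343/4077881185157)) = 1/(5019998244/313683168089) = 313683168089/5019998244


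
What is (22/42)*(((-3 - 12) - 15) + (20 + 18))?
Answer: 88/21 ≈ 4.1905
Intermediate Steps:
(22/42)*(((-3 - 12) - 15) + (20 + 18)) = (22*(1/42))*((-15 - 15) + 38) = 11*(-30 + 38)/21 = (11/21)*8 = 88/21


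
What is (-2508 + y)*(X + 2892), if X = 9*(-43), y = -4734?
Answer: -18141210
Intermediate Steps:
X = -387
(-2508 + y)*(X + 2892) = (-2508 - 4734)*(-387 + 2892) = -7242*2505 = -18141210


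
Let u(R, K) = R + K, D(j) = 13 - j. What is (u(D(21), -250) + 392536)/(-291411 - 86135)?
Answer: -196139/188773 ≈ -1.0390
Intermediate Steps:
u(R, K) = K + R
(u(D(21), -250) + 392536)/(-291411 - 86135) = ((-250 + (13 - 1*21)) + 392536)/(-291411 - 86135) = ((-250 + (13 - 21)) + 392536)/(-377546) = ((-250 - 8) + 392536)*(-1/377546) = (-258 + 392536)*(-1/377546) = 392278*(-1/377546) = -196139/188773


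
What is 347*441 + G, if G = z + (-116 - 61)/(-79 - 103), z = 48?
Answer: 27859827/182 ≈ 1.5308e+5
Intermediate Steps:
G = 8913/182 (G = 48 + (-116 - 61)/(-79 - 103) = 48 - 177/(-182) = 48 - 177*(-1/182) = 48 + 177/182 = 8913/182 ≈ 48.973)
347*441 + G = 347*441 + 8913/182 = 153027 + 8913/182 = 27859827/182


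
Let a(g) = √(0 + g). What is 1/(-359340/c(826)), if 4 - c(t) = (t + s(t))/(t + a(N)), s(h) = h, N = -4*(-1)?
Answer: -83/14876676 ≈ -5.5792e-6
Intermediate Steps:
N = 4
a(g) = √g
c(t) = 4 - 2*t/(2 + t) (c(t) = 4 - (t + t)/(t + √4) = 4 - 2*t/(t + 2) = 4 - 2*t/(2 + t))
1/(-359340/c(826)) = 1/(-359340*(2 + 826)/(2*(4 + 826))) = 1/(-359340/(2*830/828)) = 1/(-359340/(2*(1/828)*830)) = 1/(-359340/415/207) = 1/(-359340*207/415) = 1/(-14876676/83) = -83/14876676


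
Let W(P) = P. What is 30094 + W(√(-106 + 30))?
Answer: 30094 + 2*I*√19 ≈ 30094.0 + 8.7178*I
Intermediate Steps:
30094 + W(√(-106 + 30)) = 30094 + √(-106 + 30) = 30094 + √(-76) = 30094 + 2*I*√19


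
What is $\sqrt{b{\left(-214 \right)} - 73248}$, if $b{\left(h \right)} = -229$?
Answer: $i \sqrt{73477} \approx 271.07 i$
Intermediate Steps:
$\sqrt{b{\left(-214 \right)} - 73248} = \sqrt{-229 - 73248} = \sqrt{-73477} = i \sqrt{73477}$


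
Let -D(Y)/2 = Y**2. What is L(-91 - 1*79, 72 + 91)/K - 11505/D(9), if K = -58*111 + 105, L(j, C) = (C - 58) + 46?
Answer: 8092967/113994 ≈ 70.995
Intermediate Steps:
D(Y) = -2*Y**2
L(j, C) = -12 + C (L(j, C) = (-58 + C) + 46 = -12 + C)
K = -6333 (K = -6438 + 105 = -6333)
L(-91 - 1*79, 72 + 91)/K - 11505/D(9) = (-12 + (72 + 91))/(-6333) - 11505/((-2*9**2)) = (-12 + 163)*(-1/6333) - 11505/((-2*81)) = 151*(-1/6333) - 11505/(-162) = -151/6333 - 11505*(-1/162) = -151/6333 + 3835/54 = 8092967/113994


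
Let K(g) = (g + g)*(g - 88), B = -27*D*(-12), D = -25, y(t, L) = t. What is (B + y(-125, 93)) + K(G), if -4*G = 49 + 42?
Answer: -25487/8 ≈ -3185.9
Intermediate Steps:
G = -91/4 (G = -(49 + 42)/4 = -¼*91 = -91/4 ≈ -22.750)
B = -8100 (B = -27*(-25)*(-12) = 675*(-12) = -8100)
K(g) = 2*g*(-88 + g) (K(g) = (2*g)*(-88 + g) = 2*g*(-88 + g))
(B + y(-125, 93)) + K(G) = (-8100 - 125) + 2*(-91/4)*(-88 - 91/4) = -8225 + 2*(-91/4)*(-443/4) = -8225 + 40313/8 = -25487/8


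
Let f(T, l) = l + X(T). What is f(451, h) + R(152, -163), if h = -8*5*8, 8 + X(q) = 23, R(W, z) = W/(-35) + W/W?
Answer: -10792/35 ≈ -308.34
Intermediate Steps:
R(W, z) = 1 - W/35 (R(W, z) = W*(-1/35) + 1 = -W/35 + 1 = 1 - W/35)
X(q) = 15 (X(q) = -8 + 23 = 15)
h = -320 (h = -40*8 = -320)
f(T, l) = 15 + l (f(T, l) = l + 15 = 15 + l)
f(451, h) + R(152, -163) = (15 - 320) + (1 - 1/35*152) = -305 + (1 - 152/35) = -305 - 117/35 = -10792/35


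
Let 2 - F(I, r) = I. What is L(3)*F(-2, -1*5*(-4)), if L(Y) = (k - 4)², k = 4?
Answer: 0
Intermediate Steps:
L(Y) = 0 (L(Y) = (4 - 4)² = 0² = 0)
F(I, r) = 2 - I
L(3)*F(-2, -1*5*(-4)) = 0*(2 - 1*(-2)) = 0*(2 + 2) = 0*4 = 0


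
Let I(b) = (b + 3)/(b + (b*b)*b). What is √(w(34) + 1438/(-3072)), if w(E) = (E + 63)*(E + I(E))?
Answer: 29*√13980157119942/1888224 ≈ 57.425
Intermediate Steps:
I(b) = (3 + b)/(b + b³) (I(b) = (3 + b)/(b + b²*b) = (3 + b)/(b + b³))
w(E) = (63 + E)*(E + (3 + E)/(E + E³)) (w(E) = (E + 63)*(E + (3 + E)/(E + E³)) = (63 + E)*(E + (3 + E)/(E + E³)))
√(w(34) + 1438/(-3072)) = √((189 + 34³ + 34⁵ + 63*34⁴ + 64*34² + 66*34)/(34 + 34³) + 1438/(-3072)) = √((189 + 39304 + 45435424 + 63*1336336 + 64*1156 + 2244)/(34 + 39304) + 1438*(-1/3072)) = √((189 + 39304 + 45435424 + 84189168 + 73984 + 2244)/39338 - 719/1536) = √((1/39338)*129740313 - 719/1536) = √(129740313/39338 - 719/1536) = √(99626418373/30211584) = 29*√13980157119942/1888224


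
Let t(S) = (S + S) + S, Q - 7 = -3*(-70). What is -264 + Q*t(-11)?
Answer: -7425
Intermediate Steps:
Q = 217 (Q = 7 - 3*(-70) = 7 + 210 = 217)
t(S) = 3*S (t(S) = 2*S + S = 3*S)
-264 + Q*t(-11) = -264 + 217*(3*(-11)) = -264 + 217*(-33) = -264 - 7161 = -7425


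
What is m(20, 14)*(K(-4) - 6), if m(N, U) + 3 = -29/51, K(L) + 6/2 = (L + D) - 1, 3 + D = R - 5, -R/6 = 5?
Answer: 9464/51 ≈ 185.57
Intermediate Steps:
R = -30 (R = -6*5 = -30)
D = -38 (D = -3 + (-30 - 5) = -3 - 35 = -38)
K(L) = -42 + L (K(L) = -3 + ((L - 38) - 1) = -3 + ((-38 + L) - 1) = -3 + (-39 + L) = -42 + L)
m(N, U) = -182/51 (m(N, U) = -3 - 29/51 = -182/51)
m(20, 14)*(K(-4) - 6) = -182*((-42 - 4) - 6)/51 = -182*(-46 - 6)/51 = -182/51*(-52) = 9464/51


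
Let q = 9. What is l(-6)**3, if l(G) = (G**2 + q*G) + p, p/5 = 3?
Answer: -27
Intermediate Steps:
p = 15 (p = 5*3 = 15)
l(G) = 15 + G**2 + 9*G (l(G) = (G**2 + 9*G) + 15 = 15 + G**2 + 9*G)
l(-6)**3 = (15 + (-6)**2 + 9*(-6))**3 = (15 + 36 - 54)**3 = (-3)**3 = -27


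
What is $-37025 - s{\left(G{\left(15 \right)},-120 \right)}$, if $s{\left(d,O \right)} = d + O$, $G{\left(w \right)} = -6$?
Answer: $-36899$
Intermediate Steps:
$s{\left(d,O \right)} = O + d$
$-37025 - s{\left(G{\left(15 \right)},-120 \right)} = -37025 - \left(-120 - 6\right) = -37025 - -126 = -37025 + 126 = -36899$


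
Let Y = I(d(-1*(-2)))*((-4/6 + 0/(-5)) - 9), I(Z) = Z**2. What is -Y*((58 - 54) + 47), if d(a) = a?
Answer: 1972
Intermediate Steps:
Y = -116/3 (Y = (-1*(-2))**2*((-4/6 + 0/(-5)) - 9) = 2**2*((-4*1/6 + 0*(-1/5)) - 9) = 4*((-2/3 + 0) - 9) = 4*(-2/3 - 9) = 4*(-29/3) = -116/3 ≈ -38.667)
-Y*((58 - 54) + 47) = -(-116)*((58 - 54) + 47)/3 = -(-116)*(4 + 47)/3 = -(-116)*51/3 = -1*(-1972) = 1972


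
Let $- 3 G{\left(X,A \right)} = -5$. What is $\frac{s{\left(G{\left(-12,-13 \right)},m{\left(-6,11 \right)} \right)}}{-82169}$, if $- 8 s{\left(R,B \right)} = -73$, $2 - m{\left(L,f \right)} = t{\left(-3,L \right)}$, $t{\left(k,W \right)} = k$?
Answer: $- \frac{73}{657352} \approx -0.00011105$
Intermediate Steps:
$m{\left(L,f \right)} = 5$ ($m{\left(L,f \right)} = 2 - -3 = 2 + 3 = 5$)
$G{\left(X,A \right)} = \frac{5}{3}$ ($G{\left(X,A \right)} = \left(- \frac{1}{3}\right) \left(-5\right) = \frac{5}{3}$)
$s{\left(R,B \right)} = \frac{73}{8}$ ($s{\left(R,B \right)} = \left(- \frac{1}{8}\right) \left(-73\right) = \frac{73}{8}$)
$\frac{s{\left(G{\left(-12,-13 \right)},m{\left(-6,11 \right)} \right)}}{-82169} = \frac{73}{8 \left(-82169\right)} = \frac{73}{8} \left(- \frac{1}{82169}\right) = - \frac{73}{657352}$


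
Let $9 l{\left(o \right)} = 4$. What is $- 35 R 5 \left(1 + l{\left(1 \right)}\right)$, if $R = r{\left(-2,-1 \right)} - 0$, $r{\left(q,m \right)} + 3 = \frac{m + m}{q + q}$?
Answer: $\frac{11375}{18} \approx 631.94$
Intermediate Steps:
$l{\left(o \right)} = \frac{4}{9}$ ($l{\left(o \right)} = \frac{1}{9} \cdot 4 = \frac{4}{9}$)
$r{\left(q,m \right)} = -3 + \frac{m}{q}$ ($r{\left(q,m \right)} = -3 + \frac{m + m}{q + q} = -3 + \frac{2 m}{2 q} = -3 + 2 m \frac{1}{2 q} = -3 + \frac{m}{q}$)
$R = - \frac{5}{2}$ ($R = \left(-3 - \frac{1}{-2}\right) - 0 = \left(-3 - - \frac{1}{2}\right) + 0 = \left(-3 + \frac{1}{2}\right) + 0 = - \frac{5}{2} + 0 = - \frac{5}{2} \approx -2.5$)
$- 35 R 5 \left(1 + l{\left(1 \right)}\right) = \left(-35\right) \left(- \frac{5}{2}\right) 5 \left(1 + \frac{4}{9}\right) = \frac{175 \cdot 5 \cdot \frac{13}{9}}{2} = \frac{175}{2} \cdot \frac{65}{9} = \frac{11375}{18}$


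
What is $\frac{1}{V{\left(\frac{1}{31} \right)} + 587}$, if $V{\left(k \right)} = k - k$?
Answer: $\frac{1}{587} \approx 0.0017036$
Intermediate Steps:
$V{\left(k \right)} = 0$
$\frac{1}{V{\left(\frac{1}{31} \right)} + 587} = \frac{1}{0 + 587} = \frac{1}{587}$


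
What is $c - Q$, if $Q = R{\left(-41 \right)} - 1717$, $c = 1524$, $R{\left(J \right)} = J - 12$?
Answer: $3294$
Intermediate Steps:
$R{\left(J \right)} = -12 + J$ ($R{\left(J \right)} = J - 12 = -12 + J$)
$Q = -1770$ ($Q = \left(-12 - 41\right) - 1717 = -53 - 1717 = -1770$)
$c - Q = 1524 - -1770 = 1524 + 1770 = 3294$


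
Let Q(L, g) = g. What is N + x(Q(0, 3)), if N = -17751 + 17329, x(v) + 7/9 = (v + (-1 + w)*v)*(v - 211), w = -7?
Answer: 35507/9 ≈ 3945.2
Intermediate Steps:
x(v) = -7/9 - 7*v*(-211 + v) (x(v) = -7/9 + (v + (-1 - 7)*v)*(v - 211) = -7/9 + (v - 8*v)*(-211 + v) = -7/9 + (-7*v)*(-211 + v) = -7/9 - 7*v*(-211 + v))
N = -422
N + x(Q(0, 3)) = -422 + (-7/9 - 7*3² + 1477*3) = -422 + (-7/9 - 7*9 + 4431) = -422 + (-7/9 - 63 + 4431) = -422 + 39305/9 = 35507/9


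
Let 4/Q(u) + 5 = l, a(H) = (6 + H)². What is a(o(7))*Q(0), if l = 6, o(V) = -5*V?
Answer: 3364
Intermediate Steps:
Q(u) = 4 (Q(u) = 4/(-5 + 6) = 4/1 = 4*1 = 4)
a(o(7))*Q(0) = (6 - 5*7)²*4 = (6 - 35)²*4 = (-29)²*4 = 841*4 = 3364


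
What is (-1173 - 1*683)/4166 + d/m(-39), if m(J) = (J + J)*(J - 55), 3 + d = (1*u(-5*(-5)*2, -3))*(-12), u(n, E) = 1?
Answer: -2278447/5090852 ≈ -0.44756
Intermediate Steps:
d = -15 (d = -3 + (1*1)*(-12) = -3 + 1*(-12) = -3 - 12 = -15)
m(J) = 2*J*(-55 + J) (m(J) = (2*J)*(-55 + J) = 2*J*(-55 + J))
(-1173 - 1*683)/4166 + d/m(-39) = (-1173 - 1*683)/4166 - 15*(-1/(78*(-55 - 39))) = (-1173 - 683)*(1/4166) - 15/(2*(-39)*(-94)) = -1856*1/4166 - 15/7332 = -928/2083 - 15*1/7332 = -928/2083 - 5/2444 = -2278447/5090852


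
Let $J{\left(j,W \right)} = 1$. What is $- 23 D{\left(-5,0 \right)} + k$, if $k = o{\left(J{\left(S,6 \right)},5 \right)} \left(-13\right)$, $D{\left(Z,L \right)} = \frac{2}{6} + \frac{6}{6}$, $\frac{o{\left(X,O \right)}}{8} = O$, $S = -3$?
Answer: $- \frac{1652}{3} \approx -550.67$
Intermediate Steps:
$o{\left(X,O \right)} = 8 O$
$D{\left(Z,L \right)} = \frac{4}{3}$ ($D{\left(Z,L \right)} = 2 \cdot \frac{1}{6} + 6 \cdot \frac{1}{6} = \frac{1}{3} + 1 = \frac{4}{3}$)
$k = -520$ ($k = 8 \cdot 5 \left(-13\right) = 40 \left(-13\right) = -520$)
$- 23 D{\left(-5,0 \right)} + k = \left(-23\right) \frac{4}{3} - 520 = - \frac{92}{3} - 520 = - \frac{1652}{3}$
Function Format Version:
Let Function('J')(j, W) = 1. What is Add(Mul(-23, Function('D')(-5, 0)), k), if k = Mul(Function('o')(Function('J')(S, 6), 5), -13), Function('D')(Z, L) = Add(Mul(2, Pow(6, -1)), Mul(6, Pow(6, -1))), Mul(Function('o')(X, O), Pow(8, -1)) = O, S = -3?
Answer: Rational(-1652, 3) ≈ -550.67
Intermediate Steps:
Function('o')(X, O) = Mul(8, O)
Function('D')(Z, L) = Rational(4, 3) (Function('D')(Z, L) = Add(Mul(2, Rational(1, 6)), Mul(6, Rational(1, 6))) = Add(Rational(1, 3), 1) = Rational(4, 3))
k = -520 (k = Mul(Mul(8, 5), -13) = Mul(40, -13) = -520)
Add(Mul(-23, Function('D')(-5, 0)), k) = Add(Mul(-23, Rational(4, 3)), -520) = Add(Rational(-92, 3), -520) = Rational(-1652, 3)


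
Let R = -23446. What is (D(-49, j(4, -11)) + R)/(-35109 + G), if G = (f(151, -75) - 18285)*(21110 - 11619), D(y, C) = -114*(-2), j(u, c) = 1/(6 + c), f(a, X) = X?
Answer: 94/705627 ≈ 0.00013321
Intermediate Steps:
D(y, C) = 228
G = -174254760 (G = (-75 - 18285)*(21110 - 11619) = -18360*9491 = -174254760)
(D(-49, j(4, -11)) + R)/(-35109 + G) = (228 - 23446)/(-35109 - 174254760) = -23218/(-174289869) = -23218*(-1/174289869) = 94/705627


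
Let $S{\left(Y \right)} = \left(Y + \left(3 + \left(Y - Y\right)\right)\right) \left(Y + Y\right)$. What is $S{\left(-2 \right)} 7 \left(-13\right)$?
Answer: $364$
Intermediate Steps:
$S{\left(Y \right)} = 2 Y \left(3 + Y\right)$ ($S{\left(Y \right)} = \left(Y + \left(3 + 0\right)\right) 2 Y = \left(Y + 3\right) 2 Y = \left(3 + Y\right) 2 Y = 2 Y \left(3 + Y\right)$)
$S{\left(-2 \right)} 7 \left(-13\right) = 2 \left(-2\right) \left(3 - 2\right) 7 \left(-13\right) = 2 \left(-2\right) 1 \cdot 7 \left(-13\right) = \left(-4\right) 7 \left(-13\right) = \left(-28\right) \left(-13\right) = 364$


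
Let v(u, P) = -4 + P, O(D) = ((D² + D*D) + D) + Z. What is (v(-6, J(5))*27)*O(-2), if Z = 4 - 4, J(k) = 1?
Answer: -486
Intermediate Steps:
Z = 0
O(D) = D + 2*D² (O(D) = ((D² + D*D) + D) + 0 = ((D² + D²) + D) + 0 = (2*D² + D) + 0 = (D + 2*D²) + 0 = D + 2*D²)
(v(-6, J(5))*27)*O(-2) = ((-4 + 1)*27)*(-2*(1 + 2*(-2))) = (-3*27)*(-2*(1 - 4)) = -(-162)*(-3) = -81*6 = -486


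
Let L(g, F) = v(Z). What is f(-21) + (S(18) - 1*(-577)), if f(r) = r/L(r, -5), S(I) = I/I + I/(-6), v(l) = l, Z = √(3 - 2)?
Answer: 554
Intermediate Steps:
Z = 1 (Z = √1 = 1)
L(g, F) = 1
S(I) = 1 - I/6 (S(I) = 1 + I*(-⅙) = 1 - I/6)
f(r) = r (f(r) = r/1 = r*1 = r)
f(-21) + (S(18) - 1*(-577)) = -21 + ((1 - ⅙*18) - 1*(-577)) = -21 + ((1 - 3) + 577) = -21 + (-2 + 577) = -21 + 575 = 554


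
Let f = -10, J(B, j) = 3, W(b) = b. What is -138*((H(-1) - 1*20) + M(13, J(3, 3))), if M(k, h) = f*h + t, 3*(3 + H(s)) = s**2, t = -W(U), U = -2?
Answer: 6992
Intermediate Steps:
t = 2 (t = -1*(-2) = 2)
H(s) = -3 + s**2/3
M(k, h) = 2 - 10*h (M(k, h) = -10*h + 2 = 2 - 10*h)
-138*((H(-1) - 1*20) + M(13, J(3, 3))) = -138*(((-3 + (1/3)*(-1)**2) - 1*20) + (2 - 10*3)) = -138*(((-3 + (1/3)*1) - 20) + (2 - 30)) = -138*(((-3 + 1/3) - 20) - 28) = -138*((-8/3 - 20) - 28) = -138*(-68/3 - 28) = -138*(-152/3) = 6992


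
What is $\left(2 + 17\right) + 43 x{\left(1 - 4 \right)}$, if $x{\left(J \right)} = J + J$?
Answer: $-239$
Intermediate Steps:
$x{\left(J \right)} = 2 J$
$\left(2 + 17\right) + 43 x{\left(1 - 4 \right)} = \left(2 + 17\right) + 43 \cdot 2 \left(1 - 4\right) = 19 + 43 \cdot 2 \left(-3\right) = 19 + 43 \left(-6\right) = 19 - 258 = -239$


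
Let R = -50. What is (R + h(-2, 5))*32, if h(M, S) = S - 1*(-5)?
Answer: -1280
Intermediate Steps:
h(M, S) = 5 + S (h(M, S) = S + 5 = 5 + S)
(R + h(-2, 5))*32 = (-50 + (5 + 5))*32 = (-50 + 10)*32 = -40*32 = -1280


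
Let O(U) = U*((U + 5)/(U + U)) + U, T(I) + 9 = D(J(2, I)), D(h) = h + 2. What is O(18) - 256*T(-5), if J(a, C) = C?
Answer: 6203/2 ≈ 3101.5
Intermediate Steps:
D(h) = 2 + h
T(I) = -7 + I (T(I) = -9 + (2 + I) = -7 + I)
O(U) = 5/2 + 3*U/2 (O(U) = U*((5 + U)/((2*U))) + U = U*((5 + U)*(1/(2*U))) + U = U*((5 + U)/(2*U)) + U = (5/2 + U/2) + U = 5/2 + 3*U/2)
O(18) - 256*T(-5) = (5/2 + (3/2)*18) - 256*(-7 - 5) = (5/2 + 27) - 256*(-12) = 59/2 + 3072 = 6203/2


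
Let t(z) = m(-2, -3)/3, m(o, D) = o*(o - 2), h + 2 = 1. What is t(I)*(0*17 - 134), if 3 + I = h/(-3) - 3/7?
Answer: -1072/3 ≈ -357.33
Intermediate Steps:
h = -1 (h = -2 + 1 = -1)
m(o, D) = o*(-2 + o)
I = -65/21 (I = -3 + (-1/(-3) - 3/7) = -3 + (-1*(-⅓) - 3*⅐) = -3 + (⅓ - 3/7) = -3 - 2/21 = -65/21 ≈ -3.0952)
t(z) = 8/3 (t(z) = -2*(-2 - 2)/3 = -2*(-4)*(⅓) = 8*(⅓) = 8/3)
t(I)*(0*17 - 134) = 8*(0*17 - 134)/3 = 8*(0 - 134)/3 = (8/3)*(-134) = -1072/3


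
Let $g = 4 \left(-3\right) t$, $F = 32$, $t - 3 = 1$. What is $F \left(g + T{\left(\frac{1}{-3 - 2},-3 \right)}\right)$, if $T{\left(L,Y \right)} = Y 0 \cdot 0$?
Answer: $-1536$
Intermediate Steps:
$t = 4$ ($t = 3 + 1 = 4$)
$g = -48$ ($g = 4 \left(-3\right) 4 = \left(-12\right) 4 = -48$)
$T{\left(L,Y \right)} = 0$ ($T{\left(L,Y \right)} = 0 \cdot 0 = 0$)
$F \left(g + T{\left(\frac{1}{-3 - 2},-3 \right)}\right) = 32 \left(-48 + 0\right) = 32 \left(-48\right) = -1536$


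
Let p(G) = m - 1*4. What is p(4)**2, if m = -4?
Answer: 64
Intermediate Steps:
p(G) = -8 (p(G) = -4 - 1*4 = -4 - 4 = -8)
p(4)**2 = (-8)**2 = 64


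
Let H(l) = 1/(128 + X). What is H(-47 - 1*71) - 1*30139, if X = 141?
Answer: -8107390/269 ≈ -30139.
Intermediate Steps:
H(l) = 1/269 (H(l) = 1/(128 + 141) = 1/269)
H(-47 - 1*71) - 1*30139 = 1/269 - 1*30139 = 1/269 - 30139 = -8107390/269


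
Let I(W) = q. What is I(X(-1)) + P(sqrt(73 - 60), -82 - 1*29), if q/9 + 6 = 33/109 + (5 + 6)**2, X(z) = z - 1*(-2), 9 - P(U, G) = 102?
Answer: 102975/109 ≈ 944.72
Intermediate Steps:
P(U, G) = -93 (P(U, G) = 9 - 1*102 = 9 - 102 = -93)
X(z) = 2 + z (X(z) = z + 2 = 2 + z)
q = 113112/109 (q = -54 + 9*(33/109 + (5 + 6)**2) = -54 + 9*(33*(1/109) + 11**2) = -54 + 9*(33/109 + 121) = -54 + 9*(13222/109) = -54 + 118998/109 = 113112/109 ≈ 1037.7)
I(W) = 113112/109
I(X(-1)) + P(sqrt(73 - 60), -82 - 1*29) = 113112/109 - 93 = 102975/109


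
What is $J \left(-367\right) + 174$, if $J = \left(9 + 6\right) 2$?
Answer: $-10836$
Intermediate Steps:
$J = 30$ ($J = 15 \cdot 2 = 30$)
$J \left(-367\right) + 174 = 30 \left(-367\right) + 174 = -11010 + 174 = -10836$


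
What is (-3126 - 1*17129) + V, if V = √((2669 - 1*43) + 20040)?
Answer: -20255 + √22666 ≈ -20104.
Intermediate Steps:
V = √22666 (V = √((2669 - 43) + 20040) = √(2626 + 20040) = √22666 ≈ 150.55)
(-3126 - 1*17129) + V = (-3126 - 1*17129) + √22666 = (-3126 - 17129) + √22666 = -20255 + √22666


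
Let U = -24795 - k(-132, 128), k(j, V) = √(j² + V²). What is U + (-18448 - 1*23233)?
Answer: -66476 - 4*√2113 ≈ -66660.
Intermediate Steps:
k(j, V) = √(V² + j²)
U = -24795 - 4*√2113 (U = -24795 - √(128² + (-132)²) = -24795 - √(16384 + 17424) = -24795 - √33808 = -24795 - 4*√2113 ≈ -24979.)
U + (-18448 - 1*23233) = (-24795 - 4*√2113) + (-18448 - 1*23233) = (-24795 - 4*√2113) + (-18448 - 23233) = (-24795 - 4*√2113) - 41681 = -66476 - 4*√2113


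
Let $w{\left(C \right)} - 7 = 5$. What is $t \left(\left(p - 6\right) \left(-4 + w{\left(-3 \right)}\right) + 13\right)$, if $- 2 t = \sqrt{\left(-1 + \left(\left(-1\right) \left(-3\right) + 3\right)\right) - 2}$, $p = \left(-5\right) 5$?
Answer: $\frac{235 \sqrt{3}}{2} \approx 203.52$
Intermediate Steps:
$w{\left(C \right)} = 12$ ($w{\left(C \right)} = 7 + 5 = 12$)
$p = -25$
$t = - \frac{\sqrt{3}}{2}$ ($t = - \frac{\sqrt{\left(-1 + \left(\left(-1\right) \left(-3\right) + 3\right)\right) - 2}}{2} = - \frac{\sqrt{\left(-1 + \left(3 + 3\right)\right) - 2}}{2} = - \frac{\sqrt{\left(-1 + 6\right) - 2}}{2} = - \frac{\sqrt{5 - 2}}{2} = - \frac{\sqrt{3}}{2} \approx -0.86602$)
$t \left(\left(p - 6\right) \left(-4 + w{\left(-3 \right)}\right) + 13\right) = - \frac{\sqrt{3}}{2} \left(\left(-25 - 6\right) \left(-4 + 12\right) + 13\right) = - \frac{\sqrt{3}}{2} \left(\left(-31\right) 8 + 13\right) = - \frac{\sqrt{3}}{2} \left(-248 + 13\right) = - \frac{\sqrt{3}}{2} \left(-235\right) = \frac{235 \sqrt{3}}{2}$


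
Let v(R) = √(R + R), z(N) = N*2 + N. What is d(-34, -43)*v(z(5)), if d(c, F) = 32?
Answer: 32*√30 ≈ 175.27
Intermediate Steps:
z(N) = 3*N (z(N) = 2*N + N = 3*N)
v(R) = √2*√R (v(R) = √(2*R) = √2*√R)
d(-34, -43)*v(z(5)) = 32*(√2*√(3*5)) = 32*(√2*√15) = 32*√30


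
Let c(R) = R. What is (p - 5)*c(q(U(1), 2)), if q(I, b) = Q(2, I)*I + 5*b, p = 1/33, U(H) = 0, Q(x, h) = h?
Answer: -1640/33 ≈ -49.697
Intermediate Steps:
p = 1/33 ≈ 0.030303
q(I, b) = I² + 5*b (q(I, b) = I*I + 5*b = I² + 5*b)
(p - 5)*c(q(U(1), 2)) = (1/33 - 5)*(0² + 5*2) = -164*(0 + 10)/33 = -164/33*10 = -1640/33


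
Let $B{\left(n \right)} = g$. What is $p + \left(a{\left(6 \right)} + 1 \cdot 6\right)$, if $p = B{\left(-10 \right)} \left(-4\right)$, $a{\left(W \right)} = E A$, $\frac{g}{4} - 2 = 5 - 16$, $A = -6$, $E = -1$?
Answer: $156$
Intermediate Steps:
$g = -36$ ($g = 8 + 4 \left(5 - 16\right) = 8 + 4 \left(-11\right) = 8 - 44 = -36$)
$a{\left(W \right)} = 6$ ($a{\left(W \right)} = \left(-1\right) \left(-6\right) = 6$)
$B{\left(n \right)} = -36$
$p = 144$ ($p = \left(-36\right) \left(-4\right) = 144$)
$p + \left(a{\left(6 \right)} + 1 \cdot 6\right) = 144 + \left(6 + 1 \cdot 6\right) = 144 + \left(6 + 6\right) = 144 + 12 = 156$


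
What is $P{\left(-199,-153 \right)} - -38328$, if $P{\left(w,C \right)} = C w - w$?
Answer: $68974$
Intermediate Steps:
$P{\left(w,C \right)} = - w + C w$
$P{\left(-199,-153 \right)} - -38328 = - 199 \left(-1 - 153\right) - -38328 = \left(-199\right) \left(-154\right) + 38328 = 30646 + 38328 = 68974$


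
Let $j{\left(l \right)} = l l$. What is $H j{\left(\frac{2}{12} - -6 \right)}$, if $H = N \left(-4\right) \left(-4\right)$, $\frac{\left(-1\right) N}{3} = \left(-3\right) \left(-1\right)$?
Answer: $-5476$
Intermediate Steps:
$N = -9$ ($N = - 3 \left(\left(-3\right) \left(-1\right)\right) = \left(-3\right) 3 = -9$)
$H = -144$ ($H = \left(-9\right) \left(-4\right) \left(-4\right) = 36 \left(-4\right) = -144$)
$j{\left(l \right)} = l^{2}$
$H j{\left(\frac{2}{12} - -6 \right)} = - 144 \left(\frac{2}{12} - -6\right)^{2} = - 144 \left(2 \cdot \frac{1}{12} + 6\right)^{2} = - 144 \left(\frac{1}{6} + 6\right)^{2} = - 144 \left(\frac{37}{6}\right)^{2} = \left(-144\right) \frac{1369}{36} = -5476$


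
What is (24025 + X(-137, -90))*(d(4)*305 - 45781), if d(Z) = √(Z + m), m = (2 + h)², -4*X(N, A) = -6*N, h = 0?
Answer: -2180961059/2 + 14529895*√2 ≈ -1.0699e+9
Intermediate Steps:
X(N, A) = 3*N/2 (X(N, A) = -(-3)*N/2 = 3*N/2)
m = 4 (m = (2 + 0)² = 2² = 4)
d(Z) = √(4 + Z) (d(Z) = √(Z + 4) = √(4 + Z))
(24025 + X(-137, -90))*(d(4)*305 - 45781) = (24025 + (3/2)*(-137))*(√(4 + 4)*305 - 45781) = (24025 - 411/2)*(√8*305 - 45781) = 47639*((2*√2)*305 - 45781)/2 = 47639*(610*√2 - 45781)/2 = 47639*(-45781 + 610*√2)/2 = -2180961059/2 + 14529895*√2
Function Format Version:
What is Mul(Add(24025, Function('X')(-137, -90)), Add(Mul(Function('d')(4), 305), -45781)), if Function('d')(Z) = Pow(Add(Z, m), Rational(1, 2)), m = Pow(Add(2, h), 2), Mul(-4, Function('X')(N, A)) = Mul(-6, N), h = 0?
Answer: Add(Rational(-2180961059, 2), Mul(14529895, Pow(2, Rational(1, 2)))) ≈ -1.0699e+9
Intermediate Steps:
Function('X')(N, A) = Mul(Rational(3, 2), N) (Function('X')(N, A) = Mul(Rational(-1, 4), Mul(-6, N)) = Mul(Rational(3, 2), N))
m = 4 (m = Pow(Add(2, 0), 2) = Pow(2, 2) = 4)
Function('d')(Z) = Pow(Add(4, Z), Rational(1, 2)) (Function('d')(Z) = Pow(Add(Z, 4), Rational(1, 2)) = Pow(Add(4, Z), Rational(1, 2)))
Mul(Add(24025, Function('X')(-137, -90)), Add(Mul(Function('d')(4), 305), -45781)) = Mul(Add(24025, Mul(Rational(3, 2), -137)), Add(Mul(Pow(Add(4, 4), Rational(1, 2)), 305), -45781)) = Mul(Add(24025, Rational(-411, 2)), Add(Mul(Pow(8, Rational(1, 2)), 305), -45781)) = Mul(Rational(47639, 2), Add(Mul(Mul(2, Pow(2, Rational(1, 2))), 305), -45781)) = Mul(Rational(47639, 2), Add(Mul(610, Pow(2, Rational(1, 2))), -45781)) = Mul(Rational(47639, 2), Add(-45781, Mul(610, Pow(2, Rational(1, 2))))) = Add(Rational(-2180961059, 2), Mul(14529895, Pow(2, Rational(1, 2))))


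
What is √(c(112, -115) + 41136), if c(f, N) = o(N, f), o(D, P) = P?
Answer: 4*√2578 ≈ 203.10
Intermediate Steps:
c(f, N) = f
√(c(112, -115) + 41136) = √(112 + 41136) = √41248 = 4*√2578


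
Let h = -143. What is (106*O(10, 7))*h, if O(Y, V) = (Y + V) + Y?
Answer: -409266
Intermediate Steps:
O(Y, V) = V + 2*Y (O(Y, V) = (V + Y) + Y = V + 2*Y)
(106*O(10, 7))*h = (106*(7 + 2*10))*(-143) = (106*(7 + 20))*(-143) = (106*27)*(-143) = 2862*(-143) = -409266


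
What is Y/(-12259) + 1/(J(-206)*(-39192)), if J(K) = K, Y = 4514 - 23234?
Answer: 505474601/331015632 ≈ 1.5270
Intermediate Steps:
Y = -18720
Y/(-12259) + 1/(J(-206)*(-39192)) = -18720/(-12259) + 1/(-206*(-39192)) = -18720*(-1/12259) - 1/206*(-1/39192) = 1440/943 + 1/8073552 = 505474601/331015632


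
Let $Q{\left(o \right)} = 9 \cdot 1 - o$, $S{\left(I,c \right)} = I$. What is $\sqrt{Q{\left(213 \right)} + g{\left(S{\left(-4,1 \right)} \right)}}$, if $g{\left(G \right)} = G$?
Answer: $4 i \sqrt{13} \approx 14.422 i$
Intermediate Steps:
$Q{\left(o \right)} = 9 - o$
$\sqrt{Q{\left(213 \right)} + g{\left(S{\left(-4,1 \right)} \right)}} = \sqrt{\left(9 - 213\right) - 4} = \sqrt{-204 - 4} = \sqrt{-208} = 4 i \sqrt{13}$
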